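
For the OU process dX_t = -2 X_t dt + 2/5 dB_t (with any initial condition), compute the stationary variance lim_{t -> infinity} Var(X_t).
lim Var(X_t) = 1/25

The OU SDE dX = -theta X dt + sigma dB admits the integrating factor exp(theta t): d(exp(theta t) X_t) = sigma exp(theta t) dB_t. Integrating from 0 to t gives X_t = x_0 * exp(-theta t) + sigma * int_0^t exp(-theta (t-s)) dB_s for any initial x_0. The Itô integral has variance (by the Itô isometry) sigma^2 * int_0^t exp(-2 theta (t - s)) ds = sigma^2 * (1 - exp(-2 theta t)) / (2 theta), independent of x_0.
With theta = 2, sigma = 2/5:
  Var(X_t) = (2/5)^2 * (1 - exp(-2*2 t)) / (2 * 2) = 1/25 - exp(-4*t)/25.
As t -> infinity, exp(-2*2 t) -> 0, so the stationary variance is sigma^2 / (2 theta) = 1/25.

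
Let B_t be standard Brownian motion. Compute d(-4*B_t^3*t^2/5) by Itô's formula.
d(-4*B_t^3*t^2/5) = (4*B_t*t*(-2*B_t^2 - 3*t)/5) dt + (-12*B_t^2*t^2/5) dB_t

Itô's formula for f(t, x): d f(t, B_t) = (f_t + (1/2) f_xx) dt + f_x dB_t. Compute partials of f(t, x) = -4*t^2*x^3/5:
  f_t(t,x)  = -8*t*x^3/5
  f_x(t,x)  = -12*t^2*x^2/5
  f_xx(t,x) = -24*t^2*x/5
Assemble drift = f_t + (1/2) f_xx = 4*t*x*(-3*t - 2*x^2)/5 and diffusion = f_x = -12*t^2*x^2/5. Substituting x = B_t:
  d(-4*B_t^3*t^2/5) = (4*B_t*t*(-2*B_t^2 - 3*t)/5) dt + (-12*B_t^2*t^2/5) dB_t.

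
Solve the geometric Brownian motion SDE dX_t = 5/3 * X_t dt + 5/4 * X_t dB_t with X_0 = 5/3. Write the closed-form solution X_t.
X_t = 5/3 * exp((85/96) * t + (5/4) * B_t)

For GBM dX = mu X dt + sigma X dB with X_0 = x_0, apply Itô to Y = log X: dY = (mu - sigma^2/2) dt + sigma dB, so Y_t = log(x_0) + (mu - sigma^2/2) t + sigma B_t and hence X_t = x_0 * exp((mu - sigma^2/2) t + sigma B_t).
With mu = 5/3, sigma = 5/4, x_0 = 5/3, this gives:
  X_t = 5/3 * exp((85/96) * t + (5/4) * B_t).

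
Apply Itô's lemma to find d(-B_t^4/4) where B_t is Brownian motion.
d(-B_t^4/4) = (-3*B_t^2/2) dt + (-B_t^3) dB_t

Itô's formula for f(B_t) gives d f(B_t) = f'(B_t) dB_t + (1/2) f''(B_t) dt. Compute derivatives of f(x) = -x^4/4:
  f'(x)  = -x^3
  f''(x) = -3*x^2
Substitute x = B_t and multiply the f'' term by 1/2:
  drift     = (1/2) * (-3*x^2) evaluated at B_t = -3*B_t^2/2
  diffusion = (-x^3) evaluated at B_t = -B_t^3
Therefore d(-B_t^4/4) = (-3*B_t^2/2) dt + (-B_t^3) dB_t.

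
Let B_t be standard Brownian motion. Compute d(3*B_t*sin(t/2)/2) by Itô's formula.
d(3*B_t*sin(t/2)/2) = (3*B_t*cos(t/2)/4) dt + (3*sin(t/2)/2) dB_t

Itô's formula for f(t, x): d f(t, B_t) = (f_t + (1/2) f_xx) dt + f_x dB_t. Compute partials of f(t, x) = 3*x*sin(t/2)/2:
  f_t(t,x)  = 3*x*cos(t/2)/4
  f_x(t,x)  = 3*sin(t/2)/2
  f_xx(t,x) = 0
Assemble drift = f_t + (1/2) f_xx = 3*x*cos(t/2)/4 and diffusion = f_x = 3*sin(t/2)/2. Substituting x = B_t:
  d(3*B_t*sin(t/2)/2) = (3*B_t*cos(t/2)/4) dt + (3*sin(t/2)/2) dB_t.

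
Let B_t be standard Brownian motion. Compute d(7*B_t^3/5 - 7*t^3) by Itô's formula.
d(7*B_t^3/5 - 7*t^3) = (21*B_t/5 - 21*t^2) dt + (21*B_t^2/5) dB_t

Itô's formula for f(t, x): d f(t, B_t) = (f_t + (1/2) f_xx) dt + f_x dB_t. Compute partials of f(t, x) = -7*t^3 + 7*x^3/5:
  f_t(t,x)  = -21*t^2
  f_x(t,x)  = 21*x^2/5
  f_xx(t,x) = 42*x/5
Assemble drift = f_t + (1/2) f_xx = -21*t^2 + 21*x/5 and diffusion = f_x = 21*x^2/5. Substituting x = B_t:
  d(7*B_t^3/5 - 7*t^3) = (21*B_t/5 - 21*t^2) dt + (21*B_t^2/5) dB_t.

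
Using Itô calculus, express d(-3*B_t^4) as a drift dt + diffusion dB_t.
d(-3*B_t^4) = (-18*B_t^2) dt + (-12*B_t^3) dB_t

Itô's formula for f(B_t) gives d f(B_t) = f'(B_t) dB_t + (1/2) f''(B_t) dt. Compute derivatives of f(x) = -3*x^4:
  f'(x)  = -12*x^3
  f''(x) = -36*x^2
Substitute x = B_t and multiply the f'' term by 1/2:
  drift     = (1/2) * (-36*x^2) evaluated at B_t = -18*B_t^2
  diffusion = (-12*x^3) evaluated at B_t = -12*B_t^3
Therefore d(-3*B_t^4) = (-18*B_t^2) dt + (-12*B_t^3) dB_t.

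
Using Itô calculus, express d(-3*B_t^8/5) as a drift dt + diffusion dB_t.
d(-3*B_t^8/5) = (-84*B_t^6/5) dt + (-24*B_t^7/5) dB_t

Itô's formula for f(B_t) gives d f(B_t) = f'(B_t) dB_t + (1/2) f''(B_t) dt. Compute derivatives of f(x) = -3*x^8/5:
  f'(x)  = -24*x^7/5
  f''(x) = -168*x^6/5
Substitute x = B_t and multiply the f'' term by 1/2:
  drift     = (1/2) * (-168*x^6/5) evaluated at B_t = -84*B_t^6/5
  diffusion = (-24*x^7/5) evaluated at B_t = -24*B_t^7/5
Therefore d(-3*B_t^8/5) = (-84*B_t^6/5) dt + (-24*B_t^7/5) dB_t.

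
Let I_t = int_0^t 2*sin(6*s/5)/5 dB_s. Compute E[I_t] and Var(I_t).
E[I_t] = 0; Var(I_t) = 2*t/25 - sin(12*t/5)/30

The Itô integral of a deterministic integrand f(s) has mean 0 because each increment f(s) * (B_{s+ds} - B_s) has mean 0. By the Itô isometry:
  Var( int_0^t f(s) dB_s ) = E[ (int_0^t f(s) dB_s)^2 ] = int_0^t f(s)^2 ds.
Here f(s) = 2*sin(6*s/5)/5, so f(s)^2 = 4*sin(6*s/5)^2/25. Integrate:
  int_0^t (4*sin(6*s/5)^2/25) ds = 2*t/25 - sin(12*t/5)/30.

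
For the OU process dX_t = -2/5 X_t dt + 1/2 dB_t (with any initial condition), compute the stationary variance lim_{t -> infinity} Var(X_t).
lim Var(X_t) = 5/16

The OU SDE dX = -theta X dt + sigma dB admits the integrating factor exp(theta t): d(exp(theta t) X_t) = sigma exp(theta t) dB_t. Integrating from 0 to t gives X_t = x_0 * exp(-theta t) + sigma * int_0^t exp(-theta (t-s)) dB_s for any initial x_0. The Itô integral has variance (by the Itô isometry) sigma^2 * int_0^t exp(-2 theta (t - s)) ds = sigma^2 * (1 - exp(-2 theta t)) / (2 theta), independent of x_0.
With theta = 2/5, sigma = 1/2:
  Var(X_t) = (1/2)^2 * (1 - exp(-2*2/5 t)) / (2 * 2/5) = 5/16 - 5*exp(-4*t/5)/16.
As t -> infinity, exp(-2*2/5 t) -> 0, so the stationary variance is sigma^2 / (2 theta) = 5/16.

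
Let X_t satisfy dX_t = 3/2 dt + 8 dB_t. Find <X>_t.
<X>_t = 64*t

For an Itô process dX_t = a(t) dt + b(t) dB_t, the quadratic variation is <X>_t = int_0^t b(s)^2 ds (the drift term does not contribute). Here b(s) = 8, so
  b(s)^2 = 64.
Integrating from 0 to t:
  <X>_t = int_0^t (64) ds = 64*t.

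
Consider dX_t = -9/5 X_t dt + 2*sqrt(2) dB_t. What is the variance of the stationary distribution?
lim Var(X_t) = 20/9

The OU SDE dX = -theta X dt + sigma dB admits the integrating factor exp(theta t): d(exp(theta t) X_t) = sigma exp(theta t) dB_t. Integrating from 0 to t gives X_t = x_0 * exp(-theta t) + sigma * int_0^t exp(-theta (t-s)) dB_s for any initial x_0. The Itô integral has variance (by the Itô isometry) sigma^2 * int_0^t exp(-2 theta (t - s)) ds = sigma^2 * (1 - exp(-2 theta t)) / (2 theta), independent of x_0.
With theta = 9/5, sigma = 2*sqrt(2):
  Var(X_t) = (2*sqrt(2))^2 * (1 - exp(-2*9/5 t)) / (2 * 9/5) = 20/9 - 20*exp(-18*t/5)/9.
As t -> infinity, exp(-2*9/5 t) -> 0, so the stationary variance is sigma^2 / (2 theta) = 20/9.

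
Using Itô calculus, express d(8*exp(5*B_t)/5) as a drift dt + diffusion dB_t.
d(8*exp(5*B_t)/5) = (20*exp(5*B_t)) dt + (8*exp(5*B_t)) dB_t

Itô's formula for f(B_t) gives d f(B_t) = f'(B_t) dB_t + (1/2) f''(B_t) dt. Compute derivatives of f(x) = 8*exp(5*x)/5:
  f'(x)  = 8*exp(5*x)
  f''(x) = 40*exp(5*x)
Substitute x = B_t and multiply the f'' term by 1/2:
  drift     = (1/2) * (40*exp(5*x)) evaluated at B_t = 20*exp(5*B_t)
  diffusion = (8*exp(5*x)) evaluated at B_t = 8*exp(5*B_t)
Therefore d(8*exp(5*B_t)/5) = (20*exp(5*B_t)) dt + (8*exp(5*B_t)) dB_t.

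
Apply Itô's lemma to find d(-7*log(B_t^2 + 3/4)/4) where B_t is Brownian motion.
d(-7*log(B_t^2 + 3/4)/4) = (7*(4*B_t^2 - 3)/(4*B_t^2 + 3)^2) dt + (-14*B_t/(4*B_t^2 + 3)) dB_t

Itô's formula for f(B_t) gives d f(B_t) = f'(B_t) dB_t + (1/2) f''(B_t) dt. Compute derivatives of f(x) = -7*log(x^2 + 3/4)/4:
  f'(x)  = -14*x/(4*x^2 + 3)
  f''(x) = 14*(4*x^2 - 3)/(4*x^2 + 3)^2
Substitute x = B_t and multiply the f'' term by 1/2:
  drift     = (1/2) * (14*(4*x^2 - 3)/(4*x^2 + 3)^2) evaluated at B_t = 7*(4*B_t^2 - 3)/(4*B_t^2 + 3)^2
  diffusion = (-14*x/(4*x^2 + 3)) evaluated at B_t = -14*B_t/(4*B_t^2 + 3)
Therefore d(-7*log(B_t^2 + 3/4)/4) = (7*(4*B_t^2 - 3)/(4*B_t^2 + 3)^2) dt + (-14*B_t/(4*B_t^2 + 3)) dB_t.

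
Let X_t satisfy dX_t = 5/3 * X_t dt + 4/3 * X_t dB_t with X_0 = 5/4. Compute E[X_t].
E[X_t] = 5*exp(5*t/3)/4

For GBM dX = mu X dt + sigma X dB with X_0 = x_0, apply Itô to Y = log X: dY = (mu - sigma^2/2) dt + sigma dB, so Y_t = log(x_0) + (mu - sigma^2/2) t + sigma B_t and hence X_t = x_0 * exp((mu - sigma^2/2) t + sigma B_t).
With mu = 5/3, sigma = 4/3, x_0 = 5/4, this gives:
  X_t = 5/4 * exp((7/9) * t + (4/3) * B_t).
Since sigma*B_t ~ Normal(0, sigma^2 t), E[exp(sigma*B_t)] = exp(sigma^2 t / 2); so E[X_t] = x_0 * exp((mu - sigma^2/2) t) * exp(sigma^2 t / 2) = x_0 * exp(mu t) = 5*exp(5*t/3)/4.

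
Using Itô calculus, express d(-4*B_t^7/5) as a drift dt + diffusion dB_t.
d(-4*B_t^7/5) = (-84*B_t^5/5) dt + (-28*B_t^6/5) dB_t

Itô's formula for f(B_t) gives d f(B_t) = f'(B_t) dB_t + (1/2) f''(B_t) dt. Compute derivatives of f(x) = -4*x^7/5:
  f'(x)  = -28*x^6/5
  f''(x) = -168*x^5/5
Substitute x = B_t and multiply the f'' term by 1/2:
  drift     = (1/2) * (-168*x^5/5) evaluated at B_t = -84*B_t^5/5
  diffusion = (-28*x^6/5) evaluated at B_t = -28*B_t^6/5
Therefore d(-4*B_t^7/5) = (-84*B_t^5/5) dt + (-28*B_t^6/5) dB_t.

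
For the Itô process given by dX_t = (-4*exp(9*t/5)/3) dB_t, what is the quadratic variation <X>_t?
<X>_t = 40*exp(18*t/5)/81 - 40/81

For an Itô process dX_t = a(t) dt + b(t) dB_t, the quadratic variation is <X>_t = int_0^t b(s)^2 ds (the drift term does not contribute). Here b(s) = -4*exp(9*s/5)/3, so
  b(s)^2 = 16*exp(18*s/5)/9.
Integrating from 0 to t:
  <X>_t = int_0^t (16*exp(18*s/5)/9) ds = 40*exp(18*t/5)/81 - 40/81.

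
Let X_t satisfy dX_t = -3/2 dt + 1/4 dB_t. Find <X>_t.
<X>_t = t/16

For an Itô process dX_t = a(t) dt + b(t) dB_t, the quadratic variation is <X>_t = int_0^t b(s)^2 ds (the drift term does not contribute). Here b(s) = 1/4, so
  b(s)^2 = 1/16.
Integrating from 0 to t:
  <X>_t = int_0^t (1/16) ds = t/16.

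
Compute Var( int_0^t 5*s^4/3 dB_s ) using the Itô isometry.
Var = 25*t^9/81

The Itô integral of a deterministic integrand f(s) has mean 0 because each increment f(s) * (B_{s+ds} - B_s) has mean 0. By the Itô isometry:
  Var( int_0^t f(s) dB_s ) = E[ (int_0^t f(s) dB_s)^2 ] = int_0^t f(s)^2 ds.
Here f(s) = 5*s^4/3, so f(s)^2 = 25*s^8/9. Integrate:
  int_0^t (25*s^8/9) ds = 25*t^9/81.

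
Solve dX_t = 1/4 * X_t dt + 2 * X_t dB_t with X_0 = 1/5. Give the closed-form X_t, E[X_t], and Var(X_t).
X_t = 1/5 * exp((-7/4) t + (2) B_t); E[X_t] = exp(t/4)/5; Var(X_t) = (exp(4*t) - 1)*exp(t/2)/25

For GBM dX = mu X dt + sigma X dB with X_0 = x_0, apply Itô to Y = log X: dY = (mu - sigma^2/2) dt + sigma dB, so Y_t = log(x_0) + (mu - sigma^2/2) t + sigma B_t and hence X_t = x_0 * exp((mu - sigma^2/2) t + sigma B_t).
With mu = 1/4, sigma = 2, x_0 = 1/5, this gives:
  X_t = 1/5 * exp((-7/4) * t + (2) * B_t).
Since sigma*B_t ~ Normal(0, sigma^2 t), E[exp(sigma*B_t)] = exp(sigma^2 t / 2); so E[X_t] = x_0 * exp((mu - sigma^2/2) t) * exp(sigma^2 t / 2) = x_0 * exp(mu t) = exp(t/4)/5.
Var(X_t) = E[X_t^2] - (E[X_t])^2 = x_0^2 * exp(2 mu t) * (exp(sigma^2 t) - 1) = (exp(4*t) - 1)*exp(t/2)/25.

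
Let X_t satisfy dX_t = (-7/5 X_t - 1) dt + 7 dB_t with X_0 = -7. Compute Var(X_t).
Var(X_t) = 35/2 - 35*exp(-14*t/5)/2

The variance V(t) = Var(X_t) satisfies V'(t) = 2 a V(t) + c^2 with V(0) = 0 (drift coefficient is linear in X, diffusion is constant). With a = -7/5, c = 7, the solution is
  V(t) = (c^2 / (2 a)) * (exp(2 a t) - 1)
       = (7^2 / (2*(-7/5))) * (exp((-14/5) t) - 1)
       = 35/2 - 35*exp(-14*t/5)/2.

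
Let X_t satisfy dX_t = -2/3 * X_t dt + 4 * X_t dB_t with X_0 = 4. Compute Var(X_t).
Var(X_t) = (16*exp(16*t) - 16)*exp(-4*t/3)

For GBM dX = mu X dt + sigma X dB with X_0 = x_0, apply Itô to Y = log X: dY = (mu - sigma^2/2) dt + sigma dB, so Y_t = log(x_0) + (mu - sigma^2/2) t + sigma B_t and hence X_t = x_0 * exp((mu - sigma^2/2) t + sigma B_t).
With mu = -2/3, sigma = 4, x_0 = 4, this gives:
  X_t = 4 * exp((-26/3) * t + (4) * B_t).
Since sigma*B_t ~ Normal(0, sigma^2 t), E[exp(sigma*B_t)] = exp(sigma^2 t / 2); so E[X_t] = x_0 * exp((mu - sigma^2/2) t) * exp(sigma^2 t / 2) = x_0 * exp(mu t) = 4*exp(-2*t/3).
Var(X_t) = E[X_t^2] - (E[X_t])^2 = x_0^2 * exp(2 mu t) * (exp(sigma^2 t) - 1) = (16*exp(16*t) - 16)*exp(-4*t/3).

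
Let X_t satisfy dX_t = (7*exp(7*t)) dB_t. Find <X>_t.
<X>_t = 7*exp(14*t)/2 - 7/2

For an Itô process dX_t = a(t) dt + b(t) dB_t, the quadratic variation is <X>_t = int_0^t b(s)^2 ds (the drift term does not contribute). Here b(s) = 7*exp(7*s), so
  b(s)^2 = 49*exp(14*s).
Integrating from 0 to t:
  <X>_t = int_0^t (49*exp(14*s)) ds = 7*exp(14*t)/2 - 7/2.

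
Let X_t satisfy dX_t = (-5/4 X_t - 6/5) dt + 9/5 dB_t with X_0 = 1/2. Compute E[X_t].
E[X_t] = -24/25 + 73*exp(-5*t/4)/50

Taking expectations and using E[dB_t] = 0, the mean m(t) = E[X_t] satisfies the ODE m'(t) = a m(t) + b with m(0) = x_0. With a = -5/4, b = -6/5, x_0 = 1/2, the solution is
  m(t) = x_0 * exp(a t) + (b/a) * (exp(a t) - 1)
       = (1/2) * exp((-5/4) t) + ((-6/5)/(-5/4)) * (exp((-5/4) t) - 1)
       = -24/25 + 73*exp(-5*t/4)/50.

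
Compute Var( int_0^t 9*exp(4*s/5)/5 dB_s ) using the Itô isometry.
Var = 81*exp(8*t/5)/40 - 81/40

The Itô integral of a deterministic integrand f(s) has mean 0 because each increment f(s) * (B_{s+ds} - B_s) has mean 0. By the Itô isometry:
  Var( int_0^t f(s) dB_s ) = E[ (int_0^t f(s) dB_s)^2 ] = int_0^t f(s)^2 ds.
Here f(s) = 9*exp(4*s/5)/5, so f(s)^2 = 81*exp(8*s/5)/25. Integrate:
  int_0^t (81*exp(8*s/5)/25) ds = 81*exp(8*t/5)/40 - 81/40.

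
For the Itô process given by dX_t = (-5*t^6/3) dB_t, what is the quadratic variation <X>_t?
<X>_t = 25*t^13/117

For an Itô process dX_t = a(t) dt + b(t) dB_t, the quadratic variation is <X>_t = int_0^t b(s)^2 ds (the drift term does not contribute). Here b(s) = -5*s^6/3, so
  b(s)^2 = 25*s^12/9.
Integrating from 0 to t:
  <X>_t = int_0^t (25*s^12/9) ds = 25*t^13/117.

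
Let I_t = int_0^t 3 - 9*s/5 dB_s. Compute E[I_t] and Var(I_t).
E[I_t] = 0; Var(I_t) = 9*t*(3*t^2 - 15*t + 25)/25

The Itô integral of a deterministic integrand f(s) has mean 0 because each increment f(s) * (B_{s+ds} - B_s) has mean 0. By the Itô isometry:
  Var( int_0^t f(s) dB_s ) = E[ (int_0^t f(s) dB_s)^2 ] = int_0^t f(s)^2 ds.
Here f(s) = 3 - 9*s/5, so f(s)^2 = 9*(3*s - 5)^2/25. Integrate:
  int_0^t (9*(3*s - 5)^2/25) ds = 9*t*(3*t^2 - 15*t + 25)/25.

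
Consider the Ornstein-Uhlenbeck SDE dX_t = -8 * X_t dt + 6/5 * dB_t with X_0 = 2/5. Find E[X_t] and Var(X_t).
E[X_t] = 2*exp(-8*t)/5; Var(X_t) = 9/100 - 9*exp(-16*t)/100

The OU SDE dX = -theta X dt + sigma dB admits the integrating factor exp(theta t): d(exp(theta t) X_t) = sigma exp(theta t) dB_t. Integrating from 0 to t:
  X_t = x_0 * exp(-theta t) + sigma * int_0^t exp(-theta (t-s)) dB_s.
The Itô integral has mean 0 and (by the Itô isometry) variance sigma^2 * int_0^t exp(-2 theta (t - s)) ds = sigma^2 * (1 - exp(-2 theta t)) / (2 theta).
With theta = 8, sigma = 6/5, x_0 = 2/5:
  E[X_t] = 2/5 * exp(-8 t) = 2*exp(-8*t)/5
  Var(X_t) = (6/5)^2 * (1 - exp(-2*8 t)) / (2 * 8) = 9/100 - 9*exp(-16*t)/100.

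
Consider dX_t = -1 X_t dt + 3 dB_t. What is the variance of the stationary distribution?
lim Var(X_t) = 9/2

The OU SDE dX = -theta X dt + sigma dB admits the integrating factor exp(theta t): d(exp(theta t) X_t) = sigma exp(theta t) dB_t. Integrating from 0 to t gives X_t = x_0 * exp(-theta t) + sigma * int_0^t exp(-theta (t-s)) dB_s for any initial x_0. The Itô integral has variance (by the Itô isometry) sigma^2 * int_0^t exp(-2 theta (t - s)) ds = sigma^2 * (1 - exp(-2 theta t)) / (2 theta), independent of x_0.
With theta = 1, sigma = 3:
  Var(X_t) = (3)^2 * (1 - exp(-2*1 t)) / (2 * 1) = 9/2 - 9*exp(-2*t)/2.
As t -> infinity, exp(-2*1 t) -> 0, so the stationary variance is sigma^2 / (2 theta) = 9/2.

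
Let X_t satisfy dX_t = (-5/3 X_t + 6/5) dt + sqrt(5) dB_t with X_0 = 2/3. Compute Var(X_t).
Var(X_t) = 3/2 - 3*exp(-10*t/3)/2

The variance V(t) = Var(X_t) satisfies V'(t) = 2 a V(t) + c^2 with V(0) = 0 (drift coefficient is linear in X, diffusion is constant). With a = -5/3, c = sqrt(5), the solution is
  V(t) = (c^2 / (2 a)) * (exp(2 a t) - 1)
       = (sqrt(5)^2 / (2*(-5/3))) * (exp((-10/3) t) - 1)
       = 3/2 - 3*exp(-10*t/3)/2.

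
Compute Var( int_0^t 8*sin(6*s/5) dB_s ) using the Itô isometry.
Var = 32*t - 40*sin(12*t/5)/3

The Itô integral of a deterministic integrand f(s) has mean 0 because each increment f(s) * (B_{s+ds} - B_s) has mean 0. By the Itô isometry:
  Var( int_0^t f(s) dB_s ) = E[ (int_0^t f(s) dB_s)^2 ] = int_0^t f(s)^2 ds.
Here f(s) = 8*sin(6*s/5), so f(s)^2 = 64*sin(6*s/5)^2. Integrate:
  int_0^t (64*sin(6*s/5)^2) ds = 32*t - 40*sin(12*t/5)/3.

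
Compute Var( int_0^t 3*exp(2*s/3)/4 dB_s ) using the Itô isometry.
Var = 27*exp(4*t/3)/64 - 27/64

The Itô integral of a deterministic integrand f(s) has mean 0 because each increment f(s) * (B_{s+ds} - B_s) has mean 0. By the Itô isometry:
  Var( int_0^t f(s) dB_s ) = E[ (int_0^t f(s) dB_s)^2 ] = int_0^t f(s)^2 ds.
Here f(s) = 3*exp(2*s/3)/4, so f(s)^2 = 9*exp(4*s/3)/16. Integrate:
  int_0^t (9*exp(4*s/3)/16) ds = 27*exp(4*t/3)/64 - 27/64.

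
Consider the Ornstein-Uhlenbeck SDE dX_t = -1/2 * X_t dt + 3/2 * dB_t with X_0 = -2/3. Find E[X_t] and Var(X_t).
E[X_t] = -2*exp(-t/2)/3; Var(X_t) = 9/4 - 9*exp(-t)/4

The OU SDE dX = -theta X dt + sigma dB admits the integrating factor exp(theta t): d(exp(theta t) X_t) = sigma exp(theta t) dB_t. Integrating from 0 to t:
  X_t = x_0 * exp(-theta t) + sigma * int_0^t exp(-theta (t-s)) dB_s.
The Itô integral has mean 0 and (by the Itô isometry) variance sigma^2 * int_0^t exp(-2 theta (t - s)) ds = sigma^2 * (1 - exp(-2 theta t)) / (2 theta).
With theta = 1/2, sigma = 3/2, x_0 = -2/3:
  E[X_t] = -2/3 * exp(-1/2 t) = -2*exp(-t/2)/3
  Var(X_t) = (3/2)^2 * (1 - exp(-2*1/2 t)) / (2 * 1/2) = 9/4 - 9*exp(-t)/4.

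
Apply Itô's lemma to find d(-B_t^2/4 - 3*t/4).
d(-B_t^2/4 - 3*t/4) = (-1) dt + (-B_t/2) dB_t

Itô's formula for f(t, x): d f(t, B_t) = (f_t + (1/2) f_xx) dt + f_x dB_t. Compute partials of f(t, x) = -3*t/4 - x^2/4:
  f_t(t,x)  = -3/4
  f_x(t,x)  = -x/2
  f_xx(t,x) = -1/2
Assemble drift = f_t + (1/2) f_xx = -1 and diffusion = f_x = -x/2. Substituting x = B_t:
  d(-B_t^2/4 - 3*t/4) = (-1) dt + (-B_t/2) dB_t.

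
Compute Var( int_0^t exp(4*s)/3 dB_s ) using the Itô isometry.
Var = exp(8*t)/72 - 1/72

The Itô integral of a deterministic integrand f(s) has mean 0 because each increment f(s) * (B_{s+ds} - B_s) has mean 0. By the Itô isometry:
  Var( int_0^t f(s) dB_s ) = E[ (int_0^t f(s) dB_s)^2 ] = int_0^t f(s)^2 ds.
Here f(s) = exp(4*s)/3, so f(s)^2 = exp(8*s)/9. Integrate:
  int_0^t (exp(8*s)/9) ds = exp(8*t)/72 - 1/72.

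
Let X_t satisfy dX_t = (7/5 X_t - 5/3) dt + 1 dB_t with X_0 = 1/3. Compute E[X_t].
E[X_t] = 25/21 - 6*exp(7*t/5)/7

Taking expectations and using E[dB_t] = 0, the mean m(t) = E[X_t] satisfies the ODE m'(t) = a m(t) + b with m(0) = x_0. With a = 7/5, b = -5/3, x_0 = 1/3, the solution is
  m(t) = x_0 * exp(a t) + (b/a) * (exp(a t) - 1)
       = (1/3) * exp((7/5) t) + ((-5/3)/(7/5)) * (exp((7/5) t) - 1)
       = 25/21 - 6*exp(7*t/5)/7.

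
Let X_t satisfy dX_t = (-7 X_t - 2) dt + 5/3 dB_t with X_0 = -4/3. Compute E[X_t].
E[X_t] = -2/7 - 22*exp(-7*t)/21

Taking expectations and using E[dB_t] = 0, the mean m(t) = E[X_t] satisfies the ODE m'(t) = a m(t) + b with m(0) = x_0. With a = -7, b = -2, x_0 = -4/3, the solution is
  m(t) = x_0 * exp(a t) + (b/a) * (exp(a t) - 1)
       = (-4/3) * exp((-7) t) + ((-2)/(-7)) * (exp((-7) t) - 1)
       = -2/7 - 22*exp(-7*t)/21.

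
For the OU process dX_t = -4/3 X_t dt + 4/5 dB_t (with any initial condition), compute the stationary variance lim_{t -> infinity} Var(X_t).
lim Var(X_t) = 6/25

The OU SDE dX = -theta X dt + sigma dB admits the integrating factor exp(theta t): d(exp(theta t) X_t) = sigma exp(theta t) dB_t. Integrating from 0 to t gives X_t = x_0 * exp(-theta t) + sigma * int_0^t exp(-theta (t-s)) dB_s for any initial x_0. The Itô integral has variance (by the Itô isometry) sigma^2 * int_0^t exp(-2 theta (t - s)) ds = sigma^2 * (1 - exp(-2 theta t)) / (2 theta), independent of x_0.
With theta = 4/3, sigma = 4/5:
  Var(X_t) = (4/5)^2 * (1 - exp(-2*4/3 t)) / (2 * 4/3) = 6/25 - 6*exp(-8*t/3)/25.
As t -> infinity, exp(-2*4/3 t) -> 0, so the stationary variance is sigma^2 / (2 theta) = 6/25.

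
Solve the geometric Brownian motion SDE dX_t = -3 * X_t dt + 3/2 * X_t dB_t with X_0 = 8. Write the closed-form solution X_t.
X_t = 8 * exp((-33/8) * t + (3/2) * B_t)

For GBM dX = mu X dt + sigma X dB with X_0 = x_0, apply Itô to Y = log X: dY = (mu - sigma^2/2) dt + sigma dB, so Y_t = log(x_0) + (mu - sigma^2/2) t + sigma B_t and hence X_t = x_0 * exp((mu - sigma^2/2) t + sigma B_t).
With mu = -3, sigma = 3/2, x_0 = 8, this gives:
  X_t = 8 * exp((-33/8) * t + (3/2) * B_t).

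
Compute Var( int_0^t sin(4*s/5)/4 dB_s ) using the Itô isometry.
Var = t/32 - 5*sin(4*t/5)*cos(4*t/5)/128

The Itô integral of a deterministic integrand f(s) has mean 0 because each increment f(s) * (B_{s+ds} - B_s) has mean 0. By the Itô isometry:
  Var( int_0^t f(s) dB_s ) = E[ (int_0^t f(s) dB_s)^2 ] = int_0^t f(s)^2 ds.
Here f(s) = sin(4*s/5)/4, so f(s)^2 = sin(4*s/5)^2/16. Integrate:
  int_0^t (sin(4*s/5)^2/16) ds = t/32 - 5*sin(4*t/5)*cos(4*t/5)/128.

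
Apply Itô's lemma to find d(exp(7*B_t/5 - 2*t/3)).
d(exp(7*B_t/5 - 2*t/3)) = (47*exp(7*B_t/5 - 2*t/3)/150) dt + (7*exp(7*B_t/5 - 2*t/3)/5) dB_t

Itô's formula for f(t, x): d f(t, B_t) = (f_t + (1/2) f_xx) dt + f_x dB_t. Compute partials of f(t, x) = exp(-2*t/3 + 7*x/5):
  f_t(t,x)  = -2*exp(-2*t/3 + 7*x/5)/3
  f_x(t,x)  = 7*exp(-2*t/3 + 7*x/5)/5
  f_xx(t,x) = 49*exp(-2*t/3 + 7*x/5)/25
Assemble drift = f_t + (1/2) f_xx = 47*exp(-2*t/3 + 7*x/5)/150 and diffusion = f_x = 7*exp(-2*t/3 + 7*x/5)/5. Substituting x = B_t:
  d(exp(7*B_t/5 - 2*t/3)) = (47*exp(7*B_t/5 - 2*t/3)/150) dt + (7*exp(7*B_t/5 - 2*t/3)/5) dB_t.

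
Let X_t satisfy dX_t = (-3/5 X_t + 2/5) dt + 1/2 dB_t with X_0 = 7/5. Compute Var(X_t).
Var(X_t) = 5/24 - 5*exp(-6*t/5)/24

The variance V(t) = Var(X_t) satisfies V'(t) = 2 a V(t) + c^2 with V(0) = 0 (drift coefficient is linear in X, diffusion is constant). With a = -3/5, c = 1/2, the solution is
  V(t) = (c^2 / (2 a)) * (exp(2 a t) - 1)
       = ((1/2)^2 / (2*(-3/5))) * (exp((-6/5) t) - 1)
       = 5/24 - 5*exp(-6*t/5)/24.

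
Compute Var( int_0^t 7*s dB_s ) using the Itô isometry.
Var = 49*t^3/3

The Itô integral of a deterministic integrand f(s) has mean 0 because each increment f(s) * (B_{s+ds} - B_s) has mean 0. By the Itô isometry:
  Var( int_0^t f(s) dB_s ) = E[ (int_0^t f(s) dB_s)^2 ] = int_0^t f(s)^2 ds.
Here f(s) = 7*s, so f(s)^2 = 49*s^2. Integrate:
  int_0^t (49*s^2) ds = 49*t^3/3.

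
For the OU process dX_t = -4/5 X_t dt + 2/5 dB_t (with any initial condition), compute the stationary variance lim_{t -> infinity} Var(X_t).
lim Var(X_t) = 1/10

The OU SDE dX = -theta X dt + sigma dB admits the integrating factor exp(theta t): d(exp(theta t) X_t) = sigma exp(theta t) dB_t. Integrating from 0 to t gives X_t = x_0 * exp(-theta t) + sigma * int_0^t exp(-theta (t-s)) dB_s for any initial x_0. The Itô integral has variance (by the Itô isometry) sigma^2 * int_0^t exp(-2 theta (t - s)) ds = sigma^2 * (1 - exp(-2 theta t)) / (2 theta), independent of x_0.
With theta = 4/5, sigma = 2/5:
  Var(X_t) = (2/5)^2 * (1 - exp(-2*4/5 t)) / (2 * 4/5) = 1/10 - exp(-8*t/5)/10.
As t -> infinity, exp(-2*4/5 t) -> 0, so the stationary variance is sigma^2 / (2 theta) = 1/10.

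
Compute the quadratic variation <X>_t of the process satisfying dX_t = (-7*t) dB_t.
<X>_t = 49*t^3/3

For an Itô process dX_t = a(t) dt + b(t) dB_t, the quadratic variation is <X>_t = int_0^t b(s)^2 ds (the drift term does not contribute). Here b(s) = -7*s, so
  b(s)^2 = 49*s^2.
Integrating from 0 to t:
  <X>_t = int_0^t (49*s^2) ds = 49*t^3/3.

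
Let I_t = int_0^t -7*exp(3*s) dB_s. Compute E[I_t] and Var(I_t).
E[I_t] = 0; Var(I_t) = 49*exp(6*t)/6 - 49/6

The Itô integral of a deterministic integrand f(s) has mean 0 because each increment f(s) * (B_{s+ds} - B_s) has mean 0. By the Itô isometry:
  Var( int_0^t f(s) dB_s ) = E[ (int_0^t f(s) dB_s)^2 ] = int_0^t f(s)^2 ds.
Here f(s) = -7*exp(3*s), so f(s)^2 = 49*exp(6*s). Integrate:
  int_0^t (49*exp(6*s)) ds = 49*exp(6*t)/6 - 49/6.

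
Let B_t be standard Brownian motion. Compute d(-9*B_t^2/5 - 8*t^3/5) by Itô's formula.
d(-9*B_t^2/5 - 8*t^3/5) = (-24*t^2/5 - 9/5) dt + (-18*B_t/5) dB_t

Itô's formula for f(t, x): d f(t, B_t) = (f_t + (1/2) f_xx) dt + f_x dB_t. Compute partials of f(t, x) = -8*t^3/5 - 9*x^2/5:
  f_t(t,x)  = -24*t^2/5
  f_x(t,x)  = -18*x/5
  f_xx(t,x) = -18/5
Assemble drift = f_t + (1/2) f_xx = -24*t^2/5 - 9/5 and diffusion = f_x = -18*x/5. Substituting x = B_t:
  d(-9*B_t^2/5 - 8*t^3/5) = (-24*t^2/5 - 9/5) dt + (-18*B_t/5) dB_t.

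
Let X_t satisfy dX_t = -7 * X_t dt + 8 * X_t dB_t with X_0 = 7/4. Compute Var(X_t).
Var(X_t) = (49*exp(64*t) - 49)*exp(-14*t)/16

For GBM dX = mu X dt + sigma X dB with X_0 = x_0, apply Itô to Y = log X: dY = (mu - sigma^2/2) dt + sigma dB, so Y_t = log(x_0) + (mu - sigma^2/2) t + sigma B_t and hence X_t = x_0 * exp((mu - sigma^2/2) t + sigma B_t).
With mu = -7, sigma = 8, x_0 = 7/4, this gives:
  X_t = 7/4 * exp((-39) * t + (8) * B_t).
Since sigma*B_t ~ Normal(0, sigma^2 t), E[exp(sigma*B_t)] = exp(sigma^2 t / 2); so E[X_t] = x_0 * exp((mu - sigma^2/2) t) * exp(sigma^2 t / 2) = x_0 * exp(mu t) = 7*exp(-7*t)/4.
Var(X_t) = E[X_t^2] - (E[X_t])^2 = x_0^2 * exp(2 mu t) * (exp(sigma^2 t) - 1) = (49*exp(64*t) - 49)*exp(-14*t)/16.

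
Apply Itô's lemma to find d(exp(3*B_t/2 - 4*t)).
d(exp(3*B_t/2 - 4*t)) = (-23*exp(3*B_t/2 - 4*t)/8) dt + (3*exp(3*B_t/2 - 4*t)/2) dB_t

Itô's formula for f(t, x): d f(t, B_t) = (f_t + (1/2) f_xx) dt + f_x dB_t. Compute partials of f(t, x) = exp(-4*t + 3*x/2):
  f_t(t,x)  = -4*exp(-4*t + 3*x/2)
  f_x(t,x)  = 3*exp(-4*t + 3*x/2)/2
  f_xx(t,x) = 9*exp(-4*t + 3*x/2)/4
Assemble drift = f_t + (1/2) f_xx = -23*exp(-4*t + 3*x/2)/8 and diffusion = f_x = 3*exp(-4*t + 3*x/2)/2. Substituting x = B_t:
  d(exp(3*B_t/2 - 4*t)) = (-23*exp(3*B_t/2 - 4*t)/8) dt + (3*exp(3*B_t/2 - 4*t)/2) dB_t.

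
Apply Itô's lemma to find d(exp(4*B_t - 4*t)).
d(exp(4*B_t - 4*t)) = (4*exp(4*B_t - 4*t)) dt + (4*exp(4*B_t - 4*t)) dB_t

Itô's formula for f(t, x): d f(t, B_t) = (f_t + (1/2) f_xx) dt + f_x dB_t. Compute partials of f(t, x) = exp(-4*t + 4*x):
  f_t(t,x)  = -4*exp(-4*t + 4*x)
  f_x(t,x)  = 4*exp(-4*t + 4*x)
  f_xx(t,x) = 16*exp(-4*t + 4*x)
Assemble drift = f_t + (1/2) f_xx = 4*exp(-4*t + 4*x) and diffusion = f_x = 4*exp(-4*t + 4*x). Substituting x = B_t:
  d(exp(4*B_t - 4*t)) = (4*exp(4*B_t - 4*t)) dt + (4*exp(4*B_t - 4*t)) dB_t.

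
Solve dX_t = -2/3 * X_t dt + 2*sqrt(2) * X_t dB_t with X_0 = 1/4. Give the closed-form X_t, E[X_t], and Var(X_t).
X_t = 1/4 * exp((-14/3) t + (2*sqrt(2)) B_t); E[X_t] = exp(-2*t/3)/4; Var(X_t) = (exp(8*t) - 1)*exp(-4*t/3)/16

For GBM dX = mu X dt + sigma X dB with X_0 = x_0, apply Itô to Y = log X: dY = (mu - sigma^2/2) dt + sigma dB, so Y_t = log(x_0) + (mu - sigma^2/2) t + sigma B_t and hence X_t = x_0 * exp((mu - sigma^2/2) t + sigma B_t).
With mu = -2/3, sigma = 2*sqrt(2), x_0 = 1/4, this gives:
  X_t = 1/4 * exp((-14/3) * t + (2*sqrt(2)) * B_t).
Since sigma*B_t ~ Normal(0, sigma^2 t), E[exp(sigma*B_t)] = exp(sigma^2 t / 2); so E[X_t] = x_0 * exp((mu - sigma^2/2) t) * exp(sigma^2 t / 2) = x_0 * exp(mu t) = exp(-2*t/3)/4.
Var(X_t) = E[X_t^2] - (E[X_t])^2 = x_0^2 * exp(2 mu t) * (exp(sigma^2 t) - 1) = (exp(8*t) - 1)*exp(-4*t/3)/16.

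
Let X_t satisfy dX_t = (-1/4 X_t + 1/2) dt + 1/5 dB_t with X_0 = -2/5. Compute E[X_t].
E[X_t] = 2 - 12*exp(-t/4)/5

Taking expectations and using E[dB_t] = 0, the mean m(t) = E[X_t] satisfies the ODE m'(t) = a m(t) + b with m(0) = x_0. With a = -1/4, b = 1/2, x_0 = -2/5, the solution is
  m(t) = x_0 * exp(a t) + (b/a) * (exp(a t) - 1)
       = (-2/5) * exp((-1/4) t) + ((1/2)/(-1/4)) * (exp((-1/4) t) - 1)
       = 2 - 12*exp(-t/4)/5.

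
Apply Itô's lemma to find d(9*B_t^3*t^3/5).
d(9*B_t^3*t^3/5) = (27*B_t*t^2*(B_t^2 + t)/5) dt + (27*B_t^2*t^3/5) dB_t

Itô's formula for f(t, x): d f(t, B_t) = (f_t + (1/2) f_xx) dt + f_x dB_t. Compute partials of f(t, x) = 9*t^3*x^3/5:
  f_t(t,x)  = 27*t^2*x^3/5
  f_x(t,x)  = 27*t^3*x^2/5
  f_xx(t,x) = 54*t^3*x/5
Assemble drift = f_t + (1/2) f_xx = 27*t^2*x*(t + x^2)/5 and diffusion = f_x = 27*t^3*x^2/5. Substituting x = B_t:
  d(9*B_t^3*t^3/5) = (27*B_t*t^2*(B_t^2 + t)/5) dt + (27*B_t^2*t^3/5) dB_t.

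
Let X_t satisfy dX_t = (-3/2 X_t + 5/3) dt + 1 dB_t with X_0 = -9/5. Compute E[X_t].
E[X_t] = 10/9 - 131*exp(-3*t/2)/45

Taking expectations and using E[dB_t] = 0, the mean m(t) = E[X_t] satisfies the ODE m'(t) = a m(t) + b with m(0) = x_0. With a = -3/2, b = 5/3, x_0 = -9/5, the solution is
  m(t) = x_0 * exp(a t) + (b/a) * (exp(a t) - 1)
       = (-9/5) * exp((-3/2) t) + ((5/3)/(-3/2)) * (exp((-3/2) t) - 1)
       = 10/9 - 131*exp(-3*t/2)/45.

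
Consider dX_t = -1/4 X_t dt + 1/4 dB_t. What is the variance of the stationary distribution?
lim Var(X_t) = 1/8

The OU SDE dX = -theta X dt + sigma dB admits the integrating factor exp(theta t): d(exp(theta t) X_t) = sigma exp(theta t) dB_t. Integrating from 0 to t gives X_t = x_0 * exp(-theta t) + sigma * int_0^t exp(-theta (t-s)) dB_s for any initial x_0. The Itô integral has variance (by the Itô isometry) sigma^2 * int_0^t exp(-2 theta (t - s)) ds = sigma^2 * (1 - exp(-2 theta t)) / (2 theta), independent of x_0.
With theta = 1/4, sigma = 1/4:
  Var(X_t) = (1/4)^2 * (1 - exp(-2*1/4 t)) / (2 * 1/4) = 1/8 - exp(-t/2)/8.
As t -> infinity, exp(-2*1/4 t) -> 0, so the stationary variance is sigma^2 / (2 theta) = 1/8.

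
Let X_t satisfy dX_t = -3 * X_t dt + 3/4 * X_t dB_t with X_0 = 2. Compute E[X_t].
E[X_t] = 2*exp(-3*t)

For GBM dX = mu X dt + sigma X dB with X_0 = x_0, apply Itô to Y = log X: dY = (mu - sigma^2/2) dt + sigma dB, so Y_t = log(x_0) + (mu - sigma^2/2) t + sigma B_t and hence X_t = x_0 * exp((mu - sigma^2/2) t + sigma B_t).
With mu = -3, sigma = 3/4, x_0 = 2, this gives:
  X_t = 2 * exp((-105/32) * t + (3/4) * B_t).
Since sigma*B_t ~ Normal(0, sigma^2 t), E[exp(sigma*B_t)] = exp(sigma^2 t / 2); so E[X_t] = x_0 * exp((mu - sigma^2/2) t) * exp(sigma^2 t / 2) = x_0 * exp(mu t) = 2*exp(-3*t).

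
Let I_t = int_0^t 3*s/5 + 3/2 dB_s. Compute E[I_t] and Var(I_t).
E[I_t] = 0; Var(I_t) = 3*t*(4*t^2 + 30*t + 75)/100

The Itô integral of a deterministic integrand f(s) has mean 0 because each increment f(s) * (B_{s+ds} - B_s) has mean 0. By the Itô isometry:
  Var( int_0^t f(s) dB_s ) = E[ (int_0^t f(s) dB_s)^2 ] = int_0^t f(s)^2 ds.
Here f(s) = 3*s/5 + 3/2, so f(s)^2 = 9*(2*s + 5)^2/100. Integrate:
  int_0^t (9*(2*s + 5)^2/100) ds = 3*t*(4*t^2 + 30*t + 75)/100.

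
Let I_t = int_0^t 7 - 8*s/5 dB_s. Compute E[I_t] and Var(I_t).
E[I_t] = 0; Var(I_t) = t*(64*t^2 - 840*t + 3675)/75

The Itô integral of a deterministic integrand f(s) has mean 0 because each increment f(s) * (B_{s+ds} - B_s) has mean 0. By the Itô isometry:
  Var( int_0^t f(s) dB_s ) = E[ (int_0^t f(s) dB_s)^2 ] = int_0^t f(s)^2 ds.
Here f(s) = 7 - 8*s/5, so f(s)^2 = (8*s - 35)^2/25. Integrate:
  int_0^t ((8*s - 35)^2/25) ds = t*(64*t^2 - 840*t + 3675)/75.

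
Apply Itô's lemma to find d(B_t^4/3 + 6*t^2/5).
d(B_t^4/3 + 6*t^2/5) = (2*B_t^2 + 12*t/5) dt + (4*B_t^3/3) dB_t

Itô's formula for f(t, x): d f(t, B_t) = (f_t + (1/2) f_xx) dt + f_x dB_t. Compute partials of f(t, x) = 6*t^2/5 + x^4/3:
  f_t(t,x)  = 12*t/5
  f_x(t,x)  = 4*x^3/3
  f_xx(t,x) = 4*x^2
Assemble drift = f_t + (1/2) f_xx = 12*t/5 + 2*x^2 and diffusion = f_x = 4*x^3/3. Substituting x = B_t:
  d(B_t^4/3 + 6*t^2/5) = (2*B_t^2 + 12*t/5) dt + (4*B_t^3/3) dB_t.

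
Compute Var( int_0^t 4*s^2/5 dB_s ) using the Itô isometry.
Var = 16*t^5/125

The Itô integral of a deterministic integrand f(s) has mean 0 because each increment f(s) * (B_{s+ds} - B_s) has mean 0. By the Itô isometry:
  Var( int_0^t f(s) dB_s ) = E[ (int_0^t f(s) dB_s)^2 ] = int_0^t f(s)^2 ds.
Here f(s) = 4*s^2/5, so f(s)^2 = 16*s^4/25. Integrate:
  int_0^t (16*s^4/25) ds = 16*t^5/125.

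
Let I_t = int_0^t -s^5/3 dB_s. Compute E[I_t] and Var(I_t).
E[I_t] = 0; Var(I_t) = t^11/99

The Itô integral of a deterministic integrand f(s) has mean 0 because each increment f(s) * (B_{s+ds} - B_s) has mean 0. By the Itô isometry:
  Var( int_0^t f(s) dB_s ) = E[ (int_0^t f(s) dB_s)^2 ] = int_0^t f(s)^2 ds.
Here f(s) = -s^5/3, so f(s)^2 = s^10/9. Integrate:
  int_0^t (s^10/9) ds = t^11/99.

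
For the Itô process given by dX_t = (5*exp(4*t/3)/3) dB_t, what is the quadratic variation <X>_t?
<X>_t = 25*exp(8*t/3)/24 - 25/24

For an Itô process dX_t = a(t) dt + b(t) dB_t, the quadratic variation is <X>_t = int_0^t b(s)^2 ds (the drift term does not contribute). Here b(s) = 5*exp(4*s/3)/3, so
  b(s)^2 = 25*exp(8*s/3)/9.
Integrating from 0 to t:
  <X>_t = int_0^t (25*exp(8*s/3)/9) ds = 25*exp(8*t/3)/24 - 25/24.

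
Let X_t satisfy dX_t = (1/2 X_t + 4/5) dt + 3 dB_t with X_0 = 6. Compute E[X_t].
E[X_t] = 38*exp(t/2)/5 - 8/5

Taking expectations and using E[dB_t] = 0, the mean m(t) = E[X_t] satisfies the ODE m'(t) = a m(t) + b with m(0) = x_0. With a = 1/2, b = 4/5, x_0 = 6, the solution is
  m(t) = x_0 * exp(a t) + (b/a) * (exp(a t) - 1)
       = 6 * exp((1/2) t) + ((4/5)/(1/2)) * (exp((1/2) t) - 1)
       = 38*exp(t/2)/5 - 8/5.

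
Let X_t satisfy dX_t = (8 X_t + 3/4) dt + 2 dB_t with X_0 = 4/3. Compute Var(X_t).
Var(X_t) = exp(16*t)/4 - 1/4

The variance V(t) = Var(X_t) satisfies V'(t) = 2 a V(t) + c^2 with V(0) = 0 (drift coefficient is linear in X, diffusion is constant). With a = 8, c = 2, the solution is
  V(t) = (c^2 / (2 a)) * (exp(2 a t) - 1)
       = (2^2 / (2*8)) * (exp(16 t) - 1)
       = exp(16*t)/4 - 1/4.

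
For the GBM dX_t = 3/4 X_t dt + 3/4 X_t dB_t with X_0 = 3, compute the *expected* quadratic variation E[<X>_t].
E[<X>_t] = 27*exp(33*t/16)/11 - 27/11

<X>_t = int_0^t ((3/4) * X_s)^2 ds. Taking expectation inside the integral: E[<X>_t] = (3/4)^2 * int_0^t E[X_s^2] ds. For GBM, E[X_s^2] = x_0^2 * exp((2 mu + sigma^2) s). Integrating:
  E[<X>_t] = (3/4)^2 * 3^2 * (exp((2*(3/4) + (3/4)^2) t) - 1) / (2*(3/4) + (3/4)^2)
           = (3/4)^2 * 3^2 * (exp((33/16) t) - 1) / (33/16) = 27*exp(33*t/16)/11 - 27/11.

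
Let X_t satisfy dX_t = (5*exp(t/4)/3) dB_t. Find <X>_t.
<X>_t = 50*exp(t/2)/9 - 50/9

For an Itô process dX_t = a(t) dt + b(t) dB_t, the quadratic variation is <X>_t = int_0^t b(s)^2 ds (the drift term does not contribute). Here b(s) = 5*exp(s/4)/3, so
  b(s)^2 = 25*exp(s/2)/9.
Integrating from 0 to t:
  <X>_t = int_0^t (25*exp(s/2)/9) ds = 50*exp(t/2)/9 - 50/9.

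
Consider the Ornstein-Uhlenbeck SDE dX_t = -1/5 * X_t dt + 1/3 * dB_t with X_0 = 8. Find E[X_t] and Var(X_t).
E[X_t] = 8*exp(-t/5); Var(X_t) = 5/18 - 5*exp(-2*t/5)/18

The OU SDE dX = -theta X dt + sigma dB admits the integrating factor exp(theta t): d(exp(theta t) X_t) = sigma exp(theta t) dB_t. Integrating from 0 to t:
  X_t = x_0 * exp(-theta t) + sigma * int_0^t exp(-theta (t-s)) dB_s.
The Itô integral has mean 0 and (by the Itô isometry) variance sigma^2 * int_0^t exp(-2 theta (t - s)) ds = sigma^2 * (1 - exp(-2 theta t)) / (2 theta).
With theta = 1/5, sigma = 1/3, x_0 = 8:
  E[X_t] = 8 * exp(-1/5 t) = 8*exp(-t/5)
  Var(X_t) = (1/3)^2 * (1 - exp(-2*1/5 t)) / (2 * 1/5) = 5/18 - 5*exp(-2*t/5)/18.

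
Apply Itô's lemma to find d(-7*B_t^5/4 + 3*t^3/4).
d(-7*B_t^5/4 + 3*t^3/4) = (-35*B_t^3/2 + 9*t^2/4) dt + (-35*B_t^4/4) dB_t

Itô's formula for f(t, x): d f(t, B_t) = (f_t + (1/2) f_xx) dt + f_x dB_t. Compute partials of f(t, x) = 3*t^3/4 - 7*x^5/4:
  f_t(t,x)  = 9*t^2/4
  f_x(t,x)  = -35*x^4/4
  f_xx(t,x) = -35*x^3
Assemble drift = f_t + (1/2) f_xx = 9*t^2/4 - 35*x^3/2 and diffusion = f_x = -35*x^4/4. Substituting x = B_t:
  d(-7*B_t^5/4 + 3*t^3/4) = (-35*B_t^3/2 + 9*t^2/4) dt + (-35*B_t^4/4) dB_t.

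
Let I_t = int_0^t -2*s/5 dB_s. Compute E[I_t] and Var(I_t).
E[I_t] = 0; Var(I_t) = 4*t^3/75

The Itô integral of a deterministic integrand f(s) has mean 0 because each increment f(s) * (B_{s+ds} - B_s) has mean 0. By the Itô isometry:
  Var( int_0^t f(s) dB_s ) = E[ (int_0^t f(s) dB_s)^2 ] = int_0^t f(s)^2 ds.
Here f(s) = -2*s/5, so f(s)^2 = 4*s^2/25. Integrate:
  int_0^t (4*s^2/25) ds = 4*t^3/75.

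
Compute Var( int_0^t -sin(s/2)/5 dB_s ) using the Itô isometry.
Var = t/50 - sin(t)/50

The Itô integral of a deterministic integrand f(s) has mean 0 because each increment f(s) * (B_{s+ds} - B_s) has mean 0. By the Itô isometry:
  Var( int_0^t f(s) dB_s ) = E[ (int_0^t f(s) dB_s)^2 ] = int_0^t f(s)^2 ds.
Here f(s) = -sin(s/2)/5, so f(s)^2 = sin(s/2)^2/25. Integrate:
  int_0^t (sin(s/2)^2/25) ds = t/50 - sin(t)/50.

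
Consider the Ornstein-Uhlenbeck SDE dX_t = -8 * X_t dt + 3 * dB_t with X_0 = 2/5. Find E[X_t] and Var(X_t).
E[X_t] = 2*exp(-8*t)/5; Var(X_t) = 9/16 - 9*exp(-16*t)/16

The OU SDE dX = -theta X dt + sigma dB admits the integrating factor exp(theta t): d(exp(theta t) X_t) = sigma exp(theta t) dB_t. Integrating from 0 to t:
  X_t = x_0 * exp(-theta t) + sigma * int_0^t exp(-theta (t-s)) dB_s.
The Itô integral has mean 0 and (by the Itô isometry) variance sigma^2 * int_0^t exp(-2 theta (t - s)) ds = sigma^2 * (1 - exp(-2 theta t)) / (2 theta).
With theta = 8, sigma = 3, x_0 = 2/5:
  E[X_t] = 2/5 * exp(-8 t) = 2*exp(-8*t)/5
  Var(X_t) = (3)^2 * (1 - exp(-2*8 t)) / (2 * 8) = 9/16 - 9*exp(-16*t)/16.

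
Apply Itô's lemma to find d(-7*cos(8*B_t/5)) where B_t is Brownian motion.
d(-7*cos(8*B_t/5)) = (224*cos(8*B_t/5)/25) dt + (56*sin(8*B_t/5)/5) dB_t

Itô's formula for f(B_t) gives d f(B_t) = f'(B_t) dB_t + (1/2) f''(B_t) dt. Compute derivatives of f(x) = -7*cos(8*x/5):
  f'(x)  = 56*sin(8*x/5)/5
  f''(x) = 448*cos(8*x/5)/25
Substitute x = B_t and multiply the f'' term by 1/2:
  drift     = (1/2) * (448*cos(8*x/5)/25) evaluated at B_t = 224*cos(8*B_t/5)/25
  diffusion = (56*sin(8*x/5)/5) evaluated at B_t = 56*sin(8*B_t/5)/5
Therefore d(-7*cos(8*B_t/5)) = (224*cos(8*B_t/5)/25) dt + (56*sin(8*B_t/5)/5) dB_t.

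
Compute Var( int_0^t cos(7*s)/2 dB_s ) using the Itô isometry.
Var = t/8 + sin(14*t)/112

The Itô integral of a deterministic integrand f(s) has mean 0 because each increment f(s) * (B_{s+ds} - B_s) has mean 0. By the Itô isometry:
  Var( int_0^t f(s) dB_s ) = E[ (int_0^t f(s) dB_s)^2 ] = int_0^t f(s)^2 ds.
Here f(s) = cos(7*s)/2, so f(s)^2 = cos(7*s)^2/4. Integrate:
  int_0^t (cos(7*s)^2/4) ds = t/8 + sin(14*t)/112.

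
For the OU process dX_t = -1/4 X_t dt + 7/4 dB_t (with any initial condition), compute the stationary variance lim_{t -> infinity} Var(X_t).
lim Var(X_t) = 49/8

The OU SDE dX = -theta X dt + sigma dB admits the integrating factor exp(theta t): d(exp(theta t) X_t) = sigma exp(theta t) dB_t. Integrating from 0 to t gives X_t = x_0 * exp(-theta t) + sigma * int_0^t exp(-theta (t-s)) dB_s for any initial x_0. The Itô integral has variance (by the Itô isometry) sigma^2 * int_0^t exp(-2 theta (t - s)) ds = sigma^2 * (1 - exp(-2 theta t)) / (2 theta), independent of x_0.
With theta = 1/4, sigma = 7/4:
  Var(X_t) = (7/4)^2 * (1 - exp(-2*1/4 t)) / (2 * 1/4) = 49/8 - 49*exp(-t/2)/8.
As t -> infinity, exp(-2*1/4 t) -> 0, so the stationary variance is sigma^2 / (2 theta) = 49/8.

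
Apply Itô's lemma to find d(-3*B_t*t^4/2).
d(-3*B_t*t^4/2) = (-6*B_t*t^3) dt + (-3*t^4/2) dB_t

Itô's formula for f(t, x): d f(t, B_t) = (f_t + (1/2) f_xx) dt + f_x dB_t. Compute partials of f(t, x) = -3*t^4*x/2:
  f_t(t,x)  = -6*t^3*x
  f_x(t,x)  = -3*t^4/2
  f_xx(t,x) = 0
Assemble drift = f_t + (1/2) f_xx = -6*t^3*x and diffusion = f_x = -3*t^4/2. Substituting x = B_t:
  d(-3*B_t*t^4/2) = (-6*B_t*t^3) dt + (-3*t^4/2) dB_t.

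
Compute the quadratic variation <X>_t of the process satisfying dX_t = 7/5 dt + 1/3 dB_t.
<X>_t = t/9

For an Itô process dX_t = a(t) dt + b(t) dB_t, the quadratic variation is <X>_t = int_0^t b(s)^2 ds (the drift term does not contribute). Here b(s) = 1/3, so
  b(s)^2 = 1/9.
Integrating from 0 to t:
  <X>_t = int_0^t (1/9) ds = t/9.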